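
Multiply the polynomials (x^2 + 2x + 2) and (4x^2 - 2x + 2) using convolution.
Ascending coefficients: a = [2, 2, 1], b = [2, -2, 4]. c[0] = 2×2 = 4; c[1] = 2×-2 + 2×2 = 0; c[2] = 2×4 + 2×-2 + 1×2 = 6; c[3] = 2×4 + 1×-2 = 6; c[4] = 1×4 = 4. Result coefficients: [4, 0, 6, 6, 4] → 4x^4 + 6x^3 + 6x^2 + 4

4x^4 + 6x^3 + 6x^2 + 4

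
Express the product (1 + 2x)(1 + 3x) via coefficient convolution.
Ascending coefficients: a = [1, 2], b = [1, 3]. c[0] = 1×1 = 1; c[1] = 1×3 + 2×1 = 5; c[2] = 2×3 = 6. Result coefficients: [1, 5, 6] → 1 + 5x + 6x^2

1 + 5x + 6x^2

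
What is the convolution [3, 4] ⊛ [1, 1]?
y[0] = 3×1 = 3; y[1] = 3×1 + 4×1 = 7; y[2] = 4×1 = 4

[3, 7, 4]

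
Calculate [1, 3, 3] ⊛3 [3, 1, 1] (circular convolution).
Use y[k] = Σ_j u[j]·v[(k-j) mod 3]. y[0] = 1×3 + 3×1 + 3×1 = 9; y[1] = 1×1 + 3×3 + 3×1 = 13; y[2] = 1×1 + 3×1 + 3×3 = 13. Result: [9, 13, 13]

[9, 13, 13]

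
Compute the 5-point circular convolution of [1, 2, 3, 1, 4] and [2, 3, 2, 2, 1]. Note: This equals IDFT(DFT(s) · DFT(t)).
Either evaluate y[k] = Σ_j s[j]·t[(k-j) mod 5] directly, or use IDFT(DFT(s) · DFT(t)). y[0] = 1×2 + 2×1 + 3×2 + 1×2 + 4×3 = 24; y[1] = 1×3 + 2×2 + 3×1 + 1×2 + 4×2 = 20; y[2] = 1×2 + 2×3 + 3×2 + 1×1 + 4×2 = 23; y[3] = 1×2 + 2×2 + 3×3 + 1×2 + 4×1 = 21; y[4] = 1×1 + 2×2 + 3×2 + 1×3 + 4×2 = 22. Result: [24, 20, 23, 21, 22]

[24, 20, 23, 21, 22]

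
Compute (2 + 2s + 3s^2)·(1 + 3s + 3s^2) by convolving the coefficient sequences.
Ascending coefficients: a = [2, 2, 3], b = [1, 3, 3]. c[0] = 2×1 = 2; c[1] = 2×3 + 2×1 = 8; c[2] = 2×3 + 2×3 + 3×1 = 15; c[3] = 2×3 + 3×3 = 15; c[4] = 3×3 = 9. Result coefficients: [2, 8, 15, 15, 9] → 2 + 8s + 15s^2 + 15s^3 + 9s^4

2 + 8s + 15s^2 + 15s^3 + 9s^4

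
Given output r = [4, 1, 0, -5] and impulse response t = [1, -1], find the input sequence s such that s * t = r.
Deconvolve r=[4, 1, 0, -5] by t=[1, -1]. Since t[0]=1, solve forward: s[0] = r[0] / 1 = 4; s[1] = (r[1] - 4×-1) / 1 = 5; s[2] = (r[2] - 5×-1) / 1 = 5. So s = [4, 5, 5]. Check by forward convolution: r[0] = 4×1 = 4; r[1] = 4×-1 + 5×1 = 1; r[2] = 5×-1 + 5×1 = 0; r[3] = 5×-1 = -5

[4, 5, 5]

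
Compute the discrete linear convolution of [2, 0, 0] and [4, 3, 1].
y[0] = 2×4 = 8; y[1] = 2×3 + 0×4 = 6; y[2] = 2×1 + 0×3 + 0×4 = 2; y[3] = 0×1 + 0×3 = 0; y[4] = 0×1 = 0

[8, 6, 2, 0, 0]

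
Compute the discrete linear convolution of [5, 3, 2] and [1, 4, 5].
y[0] = 5×1 = 5; y[1] = 5×4 + 3×1 = 23; y[2] = 5×5 + 3×4 + 2×1 = 39; y[3] = 3×5 + 2×4 = 23; y[4] = 2×5 = 10

[5, 23, 39, 23, 10]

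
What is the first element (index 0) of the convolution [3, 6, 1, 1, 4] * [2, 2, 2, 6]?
Use y[k] = Σ_i a[i]·b[k-i] at k=0. y[0] = 3×2 = 6

6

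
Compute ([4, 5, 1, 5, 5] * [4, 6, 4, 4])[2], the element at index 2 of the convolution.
Use y[k] = Σ_i a[i]·b[k-i] at k=2. y[2] = 4×4 + 5×6 + 1×4 = 50

50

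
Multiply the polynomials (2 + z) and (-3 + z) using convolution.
Ascending coefficients: a = [2, 1], b = [-3, 1]. c[0] = 2×-3 = -6; c[1] = 2×1 + 1×-3 = -1; c[2] = 1×1 = 1. Result coefficients: [-6, -1, 1] → -6 - z + z^2

-6 - z + z^2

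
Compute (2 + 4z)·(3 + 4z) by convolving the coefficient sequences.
Ascending coefficients: a = [2, 4], b = [3, 4]. c[0] = 2×3 = 6; c[1] = 2×4 + 4×3 = 20; c[2] = 4×4 = 16. Result coefficients: [6, 20, 16] → 6 + 20z + 16z^2

6 + 20z + 16z^2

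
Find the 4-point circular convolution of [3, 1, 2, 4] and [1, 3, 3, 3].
Use y[k] = Σ_j s[j]·t[(k-j) mod 4]. y[0] = 3×1 + 1×3 + 2×3 + 4×3 = 24; y[1] = 3×3 + 1×1 + 2×3 + 4×3 = 28; y[2] = 3×3 + 1×3 + 2×1 + 4×3 = 26; y[3] = 3×3 + 1×3 + 2×3 + 4×1 = 22. Result: [24, 28, 26, 22]

[24, 28, 26, 22]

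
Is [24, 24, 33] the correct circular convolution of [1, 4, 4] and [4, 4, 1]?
Recompute circular convolution of [1, 4, 4] and [4, 4, 1]: y[0] = 1×4 + 4×1 + 4×4 = 24; y[1] = 1×4 + 4×4 + 4×1 = 24; y[2] = 1×1 + 4×4 + 4×4 = 33 → [24, 24, 33]. Given [24, 24, 33] matches, so answer: Yes

Yes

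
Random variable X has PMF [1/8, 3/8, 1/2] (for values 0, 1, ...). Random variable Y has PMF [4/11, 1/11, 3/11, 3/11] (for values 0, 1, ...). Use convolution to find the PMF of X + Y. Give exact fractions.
P(X+Y=k) = Σ_i P(X=i)·P(Y=k-i) — a convolution of [1/8, 3/8, 1/2] and [4/11, 1/11, 3/11, 3/11]. P(X+Y=0) = (1/8)×(4/11) = 1/22; P(X+Y=1) = (1/8)×(1/11) + (3/8)×(4/11) = 1/88 + 3/22 = 13/88; P(X+Y=2) = (1/8)×(3/11) + (3/8)×(1/11) + (1/2)×(4/11) = 3/88 + 3/88 + 2/11 = 1/4; P(X+Y=3) = (1/8)×(3/11) + (3/8)×(3/11) + (1/2)×(1/11) = 3/88 + 9/88 + 1/22 = 2/11; P(X+Y=4) = (3/8)×(3/11) + (1/2)×(3/11) = 9/88 + 3/22 = 21/88; P(X+Y=5) = (1/2)×(3/11) = 3/22. PMF: [1/22, 13/88, 1/4, 2/11, 21/88, 3/22] (sums to 1 ✓)

[1/22, 13/88, 1/4, 2/11, 21/88, 3/22]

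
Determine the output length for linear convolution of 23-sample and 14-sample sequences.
Linear/full convolution length: m + n - 1 = 23 + 14 - 1 = 36

36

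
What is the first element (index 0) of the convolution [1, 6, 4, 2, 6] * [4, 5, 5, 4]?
Use y[k] = Σ_i a[i]·b[k-i] at k=0. y[0] = 1×4 = 4

4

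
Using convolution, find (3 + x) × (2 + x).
Ascending coefficients: a = [3, 1], b = [2, 1]. c[0] = 3×2 = 6; c[1] = 3×1 + 1×2 = 5; c[2] = 1×1 = 1. Result coefficients: [6, 5, 1] → 6 + 5x + x^2

6 + 5x + x^2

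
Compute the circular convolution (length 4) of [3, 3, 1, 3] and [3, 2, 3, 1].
Use y[k] = Σ_j x[j]·h[(k-j) mod 4]. y[0] = 3×3 + 3×1 + 1×3 + 3×2 = 21; y[1] = 3×2 + 3×3 + 1×1 + 3×3 = 25; y[2] = 3×3 + 3×2 + 1×3 + 3×1 = 21; y[3] = 3×1 + 3×3 + 1×2 + 3×3 = 23. Result: [21, 25, 21, 23]

[21, 25, 21, 23]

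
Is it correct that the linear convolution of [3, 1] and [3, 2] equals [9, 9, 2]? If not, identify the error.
Recompute linear convolution of [3, 1] and [3, 2]: y[0] = 3×3 = 9; y[1] = 3×2 + 1×3 = 9; y[2] = 1×2 = 2 → [9, 9, 2]. Given [9, 9, 2] matches, so answer: Yes

Yes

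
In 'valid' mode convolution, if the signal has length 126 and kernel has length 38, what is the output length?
'Valid' mode counts only positions where the kernel fully overlaps the signal: m - n + 1 = 126 - 38 + 1 = 89

89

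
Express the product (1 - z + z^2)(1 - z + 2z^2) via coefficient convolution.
Ascending coefficients: a = [1, -1, 1], b = [1, -1, 2]. c[0] = 1×1 = 1; c[1] = 1×-1 + -1×1 = -2; c[2] = 1×2 + -1×-1 + 1×1 = 4; c[3] = -1×2 + 1×-1 = -3; c[4] = 1×2 = 2. Result coefficients: [1, -2, 4, -3, 2] → 1 - 2z + 4z^2 - 3z^3 + 2z^4

1 - 2z + 4z^2 - 3z^3 + 2z^4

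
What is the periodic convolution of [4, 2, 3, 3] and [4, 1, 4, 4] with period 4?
Use y[k] = Σ_j f[j]·g[(k-j) mod 4]. y[0] = 4×4 + 2×4 + 3×4 + 3×1 = 39; y[1] = 4×1 + 2×4 + 3×4 + 3×4 = 36; y[2] = 4×4 + 2×1 + 3×4 + 3×4 = 42; y[3] = 4×4 + 2×4 + 3×1 + 3×4 = 39. Result: [39, 36, 42, 39]

[39, 36, 42, 39]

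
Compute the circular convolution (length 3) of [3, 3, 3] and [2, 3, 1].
Use y[k] = Σ_j x[j]·h[(k-j) mod 3]. y[0] = 3×2 + 3×1 + 3×3 = 18; y[1] = 3×3 + 3×2 + 3×1 = 18; y[2] = 3×1 + 3×3 + 3×2 = 18. Result: [18, 18, 18]

[18, 18, 18]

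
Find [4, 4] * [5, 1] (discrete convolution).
y[0] = 4×5 = 20; y[1] = 4×1 + 4×5 = 24; y[2] = 4×1 = 4

[20, 24, 4]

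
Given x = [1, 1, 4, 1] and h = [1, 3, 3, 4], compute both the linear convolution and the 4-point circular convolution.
Linear: y_lin[0] = 1×1 = 1; y_lin[1] = 1×3 + 1×1 = 4; y_lin[2] = 1×3 + 1×3 + 4×1 = 10; y_lin[3] = 1×4 + 1×3 + 4×3 + 1×1 = 20; y_lin[4] = 1×4 + 4×3 + 1×3 = 19; y_lin[5] = 4×4 + 1×3 = 19; y_lin[6] = 1×4 = 4 → [1, 4, 10, 20, 19, 19, 4]. Circular (length 4): y[0] = 1×1 + 1×4 + 4×3 + 1×3 = 20; y[1] = 1×3 + 1×1 + 4×4 + 1×3 = 23; y[2] = 1×3 + 1×3 + 4×1 + 1×4 = 14; y[3] = 1×4 + 1×3 + 4×3 + 1×1 = 20 → [20, 23, 14, 20]

Linear: [1, 4, 10, 20, 19, 19, 4], Circular: [20, 23, 14, 20]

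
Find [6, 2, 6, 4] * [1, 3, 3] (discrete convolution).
y[0] = 6×1 = 6; y[1] = 6×3 + 2×1 = 20; y[2] = 6×3 + 2×3 + 6×1 = 30; y[3] = 2×3 + 6×3 + 4×1 = 28; y[4] = 6×3 + 4×3 = 30; y[5] = 4×3 = 12

[6, 20, 30, 28, 30, 12]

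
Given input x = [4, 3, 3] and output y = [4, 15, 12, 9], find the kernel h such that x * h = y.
Output length 4 = len(x) + len(h) - 1 ⇒ len(h) = 2. Solve h forward using h[k] = (y[k] - Σ_{i≥1} x[i]·h[k-i]) / x[0]: h[0] = y[0] / x[0] = 4 / 4 = 1; h[1] = (y[1] - 3×1) / x[0] = (15 - 3×1) / 4 = 3. So h = [1, 3]. Forward-check [4, 3, 3] * [1, 3]: y[0] = 4×1 = 4; y[1] = 4×3 + 3×1 = 15; y[2] = 3×3 + 3×1 = 12; y[3] = 3×3 = 9 → [4, 15, 12, 9] ✓

[1, 3]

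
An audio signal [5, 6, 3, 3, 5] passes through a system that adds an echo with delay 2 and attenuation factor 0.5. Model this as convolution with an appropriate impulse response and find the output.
Direct-path + delayed-attenuated-path model → impulse response h = [1, 0, 0.5] (1 at lag 0, 0.5 at lag 2). Output y[n] = x[n] + 0.5·x[n - 2] (with x[n] = 0 outside 0..4): y[0] = 5 + 0.5×0 = 5; y[1] = 6 + 0.5×0 = 6; y[2] = 3 + 0.5×5 = 5.5; y[3] = 3 + 0.5×6 = 6.0; y[4] = 5 + 0.5×3 = 6.5; y[5] = 0 + 0.5×3 = 1.5; y[6] = 0 + 0.5×5 = 2.5. So y = [5, 6, 5.5, 6.0, 6.5, 1.5, 2.5]

[5, 6, 5.5, 6.0, 6.5, 1.5, 2.5]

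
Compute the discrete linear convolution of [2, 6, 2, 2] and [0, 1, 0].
y[0] = 2×0 = 0; y[1] = 2×1 + 6×0 = 2; y[2] = 2×0 + 6×1 + 2×0 = 6; y[3] = 6×0 + 2×1 + 2×0 = 2; y[4] = 2×0 + 2×1 = 2; y[5] = 2×0 = 0

[0, 2, 6, 2, 2, 0]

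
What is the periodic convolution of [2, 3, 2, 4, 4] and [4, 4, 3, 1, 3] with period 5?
Use y[k] = Σ_j f[j]·g[(k-j) mod 5]. y[0] = 2×4 + 3×3 + 2×1 + 4×3 + 4×4 = 47; y[1] = 2×4 + 3×4 + 2×3 + 4×1 + 4×3 = 42; y[2] = 2×3 + 3×4 + 2×4 + 4×3 + 4×1 = 42; y[3] = 2×1 + 3×3 + 2×4 + 4×4 + 4×3 = 47; y[4] = 2×3 + 3×1 + 2×3 + 4×4 + 4×4 = 47. Result: [47, 42, 42, 47, 47]

[47, 42, 42, 47, 47]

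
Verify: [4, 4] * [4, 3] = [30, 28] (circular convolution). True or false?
Recompute circular convolution of [4, 4] and [4, 3]: y[0] = 4×4 + 4×3 = 28; y[1] = 4×3 + 4×4 = 28 → [28, 28]. Compare to given [30, 28]: they differ at index 0: given 30, correct 28, so answer: No

No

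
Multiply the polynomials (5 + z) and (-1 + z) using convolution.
Ascending coefficients: a = [5, 1], b = [-1, 1]. c[0] = 5×-1 = -5; c[1] = 5×1 + 1×-1 = 4; c[2] = 1×1 = 1. Result coefficients: [-5, 4, 1] → -5 + 4z + z^2

-5 + 4z + z^2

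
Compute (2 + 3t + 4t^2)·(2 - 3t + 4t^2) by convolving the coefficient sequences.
Ascending coefficients: a = [2, 3, 4], b = [2, -3, 4]. c[0] = 2×2 = 4; c[1] = 2×-3 + 3×2 = 0; c[2] = 2×4 + 3×-3 + 4×2 = 7; c[3] = 3×4 + 4×-3 = 0; c[4] = 4×4 = 16. Result coefficients: [4, 0, 7, 0, 16] → 4 + 7t^2 + 16t^4

4 + 7t^2 + 16t^4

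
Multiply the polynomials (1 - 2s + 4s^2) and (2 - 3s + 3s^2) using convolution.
Ascending coefficients: a = [1, -2, 4], b = [2, -3, 3]. c[0] = 1×2 = 2; c[1] = 1×-3 + -2×2 = -7; c[2] = 1×3 + -2×-3 + 4×2 = 17; c[3] = -2×3 + 4×-3 = -18; c[4] = 4×3 = 12. Result coefficients: [2, -7, 17, -18, 12] → 2 - 7s + 17s^2 - 18s^3 + 12s^4

2 - 7s + 17s^2 - 18s^3 + 12s^4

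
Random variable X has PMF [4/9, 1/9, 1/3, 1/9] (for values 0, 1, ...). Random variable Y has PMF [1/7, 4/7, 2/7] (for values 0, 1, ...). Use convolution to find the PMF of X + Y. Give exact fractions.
P(X+Y=k) = Σ_i P(X=i)·P(Y=k-i) — a convolution of [4/9, 1/9, 1/3, 1/9] and [1/7, 4/7, 2/7]. P(X+Y=0) = (4/9)×(1/7) = 4/63; P(X+Y=1) = (4/9)×(4/7) + (1/9)×(1/7) = 16/63 + 1/63 = 17/63; P(X+Y=2) = (4/9)×(2/7) + (1/9)×(4/7) + (1/3)×(1/7) = 8/63 + 4/63 + 1/21 = 5/21; P(X+Y=3) = (1/9)×(2/7) + (1/3)×(4/7) + (1/9)×(1/7) = 2/63 + 4/21 + 1/63 = 5/21; P(X+Y=4) = (1/3)×(2/7) + (1/9)×(4/7) = 2/21 + 4/63 = 10/63; P(X+Y=5) = (1/9)×(2/7) = 2/63. PMF: [4/63, 17/63, 5/21, 5/21, 10/63, 2/63] (sums to 1 ✓)

[4/63, 17/63, 5/21, 5/21, 10/63, 2/63]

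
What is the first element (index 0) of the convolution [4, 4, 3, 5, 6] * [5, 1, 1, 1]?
Use y[k] = Σ_i a[i]·b[k-i] at k=0. y[0] = 4×5 = 20

20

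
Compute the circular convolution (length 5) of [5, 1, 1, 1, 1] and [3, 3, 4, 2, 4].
Use y[k] = Σ_j a[j]·b[(k-j) mod 5]. y[0] = 5×3 + 1×4 + 1×2 + 1×4 + 1×3 = 28; y[1] = 5×3 + 1×3 + 1×4 + 1×2 + 1×4 = 28; y[2] = 5×4 + 1×3 + 1×3 + 1×4 + 1×2 = 32; y[3] = 5×2 + 1×4 + 1×3 + 1×3 + 1×4 = 24; y[4] = 5×4 + 1×2 + 1×4 + 1×3 + 1×3 = 32. Result: [28, 28, 32, 24, 32]

[28, 28, 32, 24, 32]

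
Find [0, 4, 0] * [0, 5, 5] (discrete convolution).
y[0] = 0×0 = 0; y[1] = 0×5 + 4×0 = 0; y[2] = 0×5 + 4×5 + 0×0 = 20; y[3] = 4×5 + 0×5 = 20; y[4] = 0×5 = 0

[0, 0, 20, 20, 0]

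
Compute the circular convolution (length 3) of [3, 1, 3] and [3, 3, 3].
Use y[k] = Σ_j x[j]·h[(k-j) mod 3]. y[0] = 3×3 + 1×3 + 3×3 = 21; y[1] = 3×3 + 1×3 + 3×3 = 21; y[2] = 3×3 + 1×3 + 3×3 = 21. Result: [21, 21, 21]

[21, 21, 21]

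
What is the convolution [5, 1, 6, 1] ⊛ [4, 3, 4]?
y[0] = 5×4 = 20; y[1] = 5×3 + 1×4 = 19; y[2] = 5×4 + 1×3 + 6×4 = 47; y[3] = 1×4 + 6×3 + 1×4 = 26; y[4] = 6×4 + 1×3 = 27; y[5] = 1×4 = 4

[20, 19, 47, 26, 27, 4]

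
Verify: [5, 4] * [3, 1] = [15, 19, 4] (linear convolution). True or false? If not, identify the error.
Recompute linear convolution of [5, 4] and [3, 1]: y[0] = 5×3 = 15; y[1] = 5×1 + 4×3 = 17; y[2] = 4×1 = 4 → [15, 17, 4]. Compare to given [15, 19, 4]: they differ at index 1: given 19, correct 17, so answer: No

No. Error at index 1: given 19, correct 17.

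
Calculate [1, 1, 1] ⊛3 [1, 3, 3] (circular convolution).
Use y[k] = Σ_j x[j]·h[(k-j) mod 3]. y[0] = 1×1 + 1×3 + 1×3 = 7; y[1] = 1×3 + 1×1 + 1×3 = 7; y[2] = 1×3 + 1×3 + 1×1 = 7. Result: [7, 7, 7]

[7, 7, 7]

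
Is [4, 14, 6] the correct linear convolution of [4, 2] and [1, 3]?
Recompute linear convolution of [4, 2] and [1, 3]: y[0] = 4×1 = 4; y[1] = 4×3 + 2×1 = 14; y[2] = 2×3 = 6 → [4, 14, 6]. Given [4, 14, 6] matches, so answer: Yes

Yes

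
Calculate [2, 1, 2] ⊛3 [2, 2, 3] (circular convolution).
Use y[k] = Σ_j s[j]·t[(k-j) mod 3]. y[0] = 2×2 + 1×3 + 2×2 = 11; y[1] = 2×2 + 1×2 + 2×3 = 12; y[2] = 2×3 + 1×2 + 2×2 = 12. Result: [11, 12, 12]

[11, 12, 12]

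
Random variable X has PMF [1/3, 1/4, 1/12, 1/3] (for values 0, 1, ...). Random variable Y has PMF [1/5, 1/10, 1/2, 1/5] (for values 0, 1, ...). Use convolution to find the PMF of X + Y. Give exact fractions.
P(X+Y=k) = Σ_i P(X=i)·P(Y=k-i) — a convolution of [1/3, 1/4, 1/12, 1/3] and [1/5, 1/10, 1/2, 1/5]. P(X+Y=0) = (1/3)×(1/5) = 1/15; P(X+Y=1) = (1/3)×(1/10) + (1/4)×(1/5) = 1/30 + 1/20 = 1/12; P(X+Y=2) = (1/3)×(1/2) + (1/4)×(1/10) + (1/12)×(1/5) = 1/6 + 1/40 + 1/60 = 5/24; P(X+Y=3) = (1/3)×(1/5) + (1/4)×(1/2) + (1/12)×(1/10) + (1/3)×(1/5) = 1/15 + 1/8 + 1/120 + 1/15 = 4/15; P(X+Y=4) = (1/4)×(1/5) + (1/12)×(1/2) + (1/3)×(1/10) = 1/20 + 1/24 + 1/30 = 1/8; P(X+Y=5) = (1/12)×(1/5) + (1/3)×(1/2) = 1/60 + 1/6 = 11/60; P(X+Y=6) = (1/3)×(1/5) = 1/15. PMF: [1/15, 1/12, 5/24, 4/15, 1/8, 11/60, 1/15] (sums to 1 ✓)

[1/15, 1/12, 5/24, 4/15, 1/8, 11/60, 1/15]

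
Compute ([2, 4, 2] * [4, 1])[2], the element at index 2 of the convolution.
Use y[k] = Σ_i a[i]·b[k-i] at k=2. y[2] = 4×1 + 2×4 = 12

12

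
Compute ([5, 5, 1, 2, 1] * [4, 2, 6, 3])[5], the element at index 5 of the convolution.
Use y[k] = Σ_i a[i]·b[k-i] at k=5. y[5] = 1×3 + 2×6 + 1×2 = 17

17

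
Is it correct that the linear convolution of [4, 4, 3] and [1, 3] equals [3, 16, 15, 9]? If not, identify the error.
Recompute linear convolution of [4, 4, 3] and [1, 3]: y[0] = 4×1 = 4; y[1] = 4×3 + 4×1 = 16; y[2] = 4×3 + 3×1 = 15; y[3] = 3×3 = 9 → [4, 16, 15, 9]. Compare to given [3, 16, 15, 9]: they differ at index 0: given 3, correct 4, so answer: No

No. Error at index 0: given 3, correct 4.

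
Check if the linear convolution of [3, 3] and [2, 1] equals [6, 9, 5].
Recompute linear convolution of [3, 3] and [2, 1]: y[0] = 3×2 = 6; y[1] = 3×1 + 3×2 = 9; y[2] = 3×1 = 3 → [6, 9, 3]. Compare to given [6, 9, 5]: they differ at index 2: given 5, correct 3, so answer: No

No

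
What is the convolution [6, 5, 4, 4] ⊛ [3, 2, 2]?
y[0] = 6×3 = 18; y[1] = 6×2 + 5×3 = 27; y[2] = 6×2 + 5×2 + 4×3 = 34; y[3] = 5×2 + 4×2 + 4×3 = 30; y[4] = 4×2 + 4×2 = 16; y[5] = 4×2 = 8

[18, 27, 34, 30, 16, 8]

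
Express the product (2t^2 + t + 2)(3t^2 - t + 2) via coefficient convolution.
Ascending coefficients: a = [2, 1, 2], b = [2, -1, 3]. c[0] = 2×2 = 4; c[1] = 2×-1 + 1×2 = 0; c[2] = 2×3 + 1×-1 + 2×2 = 9; c[3] = 1×3 + 2×-1 = 1; c[4] = 2×3 = 6. Result coefficients: [4, 0, 9, 1, 6] → 6t^4 + t^3 + 9t^2 + 4

6t^4 + t^3 + 9t^2 + 4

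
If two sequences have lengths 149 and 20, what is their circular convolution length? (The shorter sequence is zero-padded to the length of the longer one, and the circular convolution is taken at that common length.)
Circular convolution (zero-padding the shorter input) has length max(m, n) = max(149, 20) = 149

149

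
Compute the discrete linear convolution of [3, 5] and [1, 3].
y[0] = 3×1 = 3; y[1] = 3×3 + 5×1 = 14; y[2] = 5×3 = 15

[3, 14, 15]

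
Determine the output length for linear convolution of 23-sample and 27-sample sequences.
Linear/full convolution length: m + n - 1 = 23 + 27 - 1 = 49

49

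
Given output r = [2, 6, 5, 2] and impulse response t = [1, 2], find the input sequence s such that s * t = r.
Deconvolve r=[2, 6, 5, 2] by t=[1, 2]. Since t[0]=1, solve forward: s[0] = r[0] / 1 = 2; s[1] = (r[1] - 2×2) / 1 = 2; s[2] = (r[2] - 2×2) / 1 = 1. So s = [2, 2, 1]. Check by forward convolution: r[0] = 2×1 = 2; r[1] = 2×2 + 2×1 = 6; r[2] = 2×2 + 1×1 = 5; r[3] = 1×2 = 2

[2, 2, 1]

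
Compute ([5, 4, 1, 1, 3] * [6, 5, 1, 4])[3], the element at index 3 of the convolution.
Use y[k] = Σ_i a[i]·b[k-i] at k=3. y[3] = 5×4 + 4×1 + 1×5 + 1×6 = 35

35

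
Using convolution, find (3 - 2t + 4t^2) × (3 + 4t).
Ascending coefficients: a = [3, -2, 4], b = [3, 4]. c[0] = 3×3 = 9; c[1] = 3×4 + -2×3 = 6; c[2] = -2×4 + 4×3 = 4; c[3] = 4×4 = 16. Result coefficients: [9, 6, 4, 16] → 9 + 6t + 4t^2 + 16t^3

9 + 6t + 4t^2 + 16t^3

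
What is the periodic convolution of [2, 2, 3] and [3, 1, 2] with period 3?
Use y[k] = Σ_j a[j]·b[(k-j) mod 3]. y[0] = 2×3 + 2×2 + 3×1 = 13; y[1] = 2×1 + 2×3 + 3×2 = 14; y[2] = 2×2 + 2×1 + 3×3 = 15. Result: [13, 14, 15]

[13, 14, 15]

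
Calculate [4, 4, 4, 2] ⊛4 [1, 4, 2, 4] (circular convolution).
Use y[k] = Σ_j s[j]·t[(k-j) mod 4]. y[0] = 4×1 + 4×4 + 4×2 + 2×4 = 36; y[1] = 4×4 + 4×1 + 4×4 + 2×2 = 40; y[2] = 4×2 + 4×4 + 4×1 + 2×4 = 36; y[3] = 4×4 + 4×2 + 4×4 + 2×1 = 42. Result: [36, 40, 36, 42]

[36, 40, 36, 42]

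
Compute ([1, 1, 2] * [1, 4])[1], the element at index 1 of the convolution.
Use y[k] = Σ_i a[i]·b[k-i] at k=1. y[1] = 1×4 + 1×1 = 5

5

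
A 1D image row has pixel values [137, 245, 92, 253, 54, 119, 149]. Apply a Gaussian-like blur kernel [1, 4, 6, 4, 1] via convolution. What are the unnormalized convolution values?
Convolve image row [137, 245, 92, 253, 54, 119, 149] with kernel [1, 4, 6, 4, 1]: y[0] = 137×1 = 137; y[1] = 137×4 + 245×1 = 793; y[2] = 137×6 + 245×4 + 92×1 = 1894; y[3] = 137×4 + 245×6 + 92×4 + 253×1 = 2639; y[4] = 137×1 + 245×4 + 92×6 + 253×4 + 54×1 = 2735; y[5] = 245×1 + 92×4 + 253×6 + 54×4 + 119×1 = 2466; y[6] = 92×1 + 253×4 + 54×6 + 119×4 + 149×1 = 2053; y[7] = 253×1 + 54×4 + 119×6 + 149×4 = 1779; y[8] = 54×1 + 119×4 + 149×6 = 1424; y[9] = 119×1 + 149×4 = 715; y[10] = 149×1 = 149 → [137, 793, 1894, 2639, 2735, 2466, 2053, 1779, 1424, 715, 149]. Normalization factor = sum(kernel) = 16.

[137, 793, 1894, 2639, 2735, 2466, 2053, 1779, 1424, 715, 149]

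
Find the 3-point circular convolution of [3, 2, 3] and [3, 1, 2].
Use y[k] = Σ_j s[j]·t[(k-j) mod 3]. y[0] = 3×3 + 2×2 + 3×1 = 16; y[1] = 3×1 + 2×3 + 3×2 = 15; y[2] = 3×2 + 2×1 + 3×3 = 17. Result: [16, 15, 17]

[16, 15, 17]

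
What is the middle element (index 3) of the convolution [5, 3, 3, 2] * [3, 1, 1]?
Use y[k] = Σ_i a[i]·b[k-i] at k=3. y[3] = 3×1 + 3×1 + 2×3 = 12

12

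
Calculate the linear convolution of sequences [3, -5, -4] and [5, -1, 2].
y[0] = 3×5 = 15; y[1] = 3×-1 + -5×5 = -28; y[2] = 3×2 + -5×-1 + -4×5 = -9; y[3] = -5×2 + -4×-1 = -6; y[4] = -4×2 = -8

[15, -28, -9, -6, -8]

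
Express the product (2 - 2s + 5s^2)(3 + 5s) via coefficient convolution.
Ascending coefficients: a = [2, -2, 5], b = [3, 5]. c[0] = 2×3 = 6; c[1] = 2×5 + -2×3 = 4; c[2] = -2×5 + 5×3 = 5; c[3] = 5×5 = 25. Result coefficients: [6, 4, 5, 25] → 6 + 4s + 5s^2 + 25s^3

6 + 4s + 5s^2 + 25s^3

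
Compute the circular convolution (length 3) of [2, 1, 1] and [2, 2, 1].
Use y[k] = Σ_j a[j]·b[(k-j) mod 3]. y[0] = 2×2 + 1×1 + 1×2 = 7; y[1] = 2×2 + 1×2 + 1×1 = 7; y[2] = 2×1 + 1×2 + 1×2 = 6. Result: [7, 7, 6]

[7, 7, 6]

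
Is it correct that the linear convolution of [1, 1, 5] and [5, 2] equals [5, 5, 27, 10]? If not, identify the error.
Recompute linear convolution of [1, 1, 5] and [5, 2]: y[0] = 1×5 = 5; y[1] = 1×2 + 1×5 = 7; y[2] = 1×2 + 5×5 = 27; y[3] = 5×2 = 10 → [5, 7, 27, 10]. Compare to given [5, 5, 27, 10]: they differ at index 1: given 5, correct 7, so answer: No

No. Error at index 1: given 5, correct 7.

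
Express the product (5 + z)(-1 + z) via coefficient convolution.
Ascending coefficients: a = [5, 1], b = [-1, 1]. c[0] = 5×-1 = -5; c[1] = 5×1 + 1×-1 = 4; c[2] = 1×1 = 1. Result coefficients: [-5, 4, 1] → -5 + 4z + z^2

-5 + 4z + z^2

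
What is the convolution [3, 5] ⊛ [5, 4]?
y[0] = 3×5 = 15; y[1] = 3×4 + 5×5 = 37; y[2] = 5×4 = 20

[15, 37, 20]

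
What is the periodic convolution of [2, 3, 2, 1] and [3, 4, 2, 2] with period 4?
Use y[k] = Σ_j s[j]·t[(k-j) mod 4]. y[0] = 2×3 + 3×2 + 2×2 + 1×4 = 20; y[1] = 2×4 + 3×3 + 2×2 + 1×2 = 23; y[2] = 2×2 + 3×4 + 2×3 + 1×2 = 24; y[3] = 2×2 + 3×2 + 2×4 + 1×3 = 21. Result: [20, 23, 24, 21]

[20, 23, 24, 21]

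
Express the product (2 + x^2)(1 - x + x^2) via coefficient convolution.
Ascending coefficients: a = [2, 0, 1], b = [1, -1, 1]. c[0] = 2×1 = 2; c[1] = 2×-1 + 0×1 = -2; c[2] = 2×1 + 0×-1 + 1×1 = 3; c[3] = 0×1 + 1×-1 = -1; c[4] = 1×1 = 1. Result coefficients: [2, -2, 3, -1, 1] → 2 - 2x + 3x^2 - x^3 + x^4

2 - 2x + 3x^2 - x^3 + x^4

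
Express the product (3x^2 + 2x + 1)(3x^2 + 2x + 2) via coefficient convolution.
Ascending coefficients: a = [1, 2, 3], b = [2, 2, 3]. c[0] = 1×2 = 2; c[1] = 1×2 + 2×2 = 6; c[2] = 1×3 + 2×2 + 3×2 = 13; c[3] = 2×3 + 3×2 = 12; c[4] = 3×3 = 9. Result coefficients: [2, 6, 13, 12, 9] → 9x^4 + 12x^3 + 13x^2 + 6x + 2

9x^4 + 12x^3 + 13x^2 + 6x + 2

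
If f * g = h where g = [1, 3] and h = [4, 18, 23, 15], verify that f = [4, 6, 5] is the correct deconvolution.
Forward-compute [4, 6, 5] * [1, 3]: h[0] = 4×1 = 4; h[1] = 4×3 + 6×1 = 18; h[2] = 6×3 + 5×1 = 23; h[3] = 5×3 = 15 → [4, 18, 23, 15]. Matches given h = [4, 18, 23, 15], so verified.

Verified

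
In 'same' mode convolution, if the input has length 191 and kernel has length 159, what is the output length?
'Same' mode returns an output with the same length as the input: 191

191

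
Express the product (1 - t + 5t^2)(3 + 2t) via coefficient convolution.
Ascending coefficients: a = [1, -1, 5], b = [3, 2]. c[0] = 1×3 = 3; c[1] = 1×2 + -1×3 = -1; c[2] = -1×2 + 5×3 = 13; c[3] = 5×2 = 10. Result coefficients: [3, -1, 13, 10] → 3 - t + 13t^2 + 10t^3

3 - t + 13t^2 + 10t^3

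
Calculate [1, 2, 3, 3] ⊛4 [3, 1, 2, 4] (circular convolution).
Use y[k] = Σ_j x[j]·h[(k-j) mod 4]. y[0] = 1×3 + 2×4 + 3×2 + 3×1 = 20; y[1] = 1×1 + 2×3 + 3×4 + 3×2 = 25; y[2] = 1×2 + 2×1 + 3×3 + 3×4 = 25; y[3] = 1×4 + 2×2 + 3×1 + 3×3 = 20. Result: [20, 25, 25, 20]

[20, 25, 25, 20]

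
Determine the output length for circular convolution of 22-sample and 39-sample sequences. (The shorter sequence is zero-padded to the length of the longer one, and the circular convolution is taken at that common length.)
Circular convolution (zero-padding the shorter input) has length max(m, n) = max(22, 39) = 39

39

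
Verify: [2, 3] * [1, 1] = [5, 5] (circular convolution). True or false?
Recompute circular convolution of [2, 3] and [1, 1]: y[0] = 2×1 + 3×1 = 5; y[1] = 2×1 + 3×1 = 5 → [5, 5]. Given [5, 5] matches, so answer: Yes

Yes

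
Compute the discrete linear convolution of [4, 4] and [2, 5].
y[0] = 4×2 = 8; y[1] = 4×5 + 4×2 = 28; y[2] = 4×5 = 20

[8, 28, 20]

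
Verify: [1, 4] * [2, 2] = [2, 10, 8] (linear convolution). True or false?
Recompute linear convolution of [1, 4] and [2, 2]: y[0] = 1×2 = 2; y[1] = 1×2 + 4×2 = 10; y[2] = 4×2 = 8 → [2, 10, 8]. Given [2, 10, 8] matches, so answer: Yes

Yes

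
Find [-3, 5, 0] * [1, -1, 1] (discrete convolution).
y[0] = -3×1 = -3; y[1] = -3×-1 + 5×1 = 8; y[2] = -3×1 + 5×-1 + 0×1 = -8; y[3] = 5×1 + 0×-1 = 5; y[4] = 0×1 = 0

[-3, 8, -8, 5, 0]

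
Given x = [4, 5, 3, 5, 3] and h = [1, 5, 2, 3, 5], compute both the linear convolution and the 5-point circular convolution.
Linear: y_lin[0] = 4×1 = 4; y_lin[1] = 4×5 + 5×1 = 25; y_lin[2] = 4×2 + 5×5 + 3×1 = 36; y_lin[3] = 4×3 + 5×2 + 3×5 + 5×1 = 42; y_lin[4] = 4×5 + 5×3 + 3×2 + 5×5 + 3×1 = 69; y_lin[5] = 5×5 + 3×3 + 5×2 + 3×5 = 59; y_lin[6] = 3×5 + 5×3 + 3×2 = 36; y_lin[7] = 5×5 + 3×3 = 34; y_lin[8] = 3×5 = 15 → [4, 25, 36, 42, 69, 59, 36, 34, 15]. Circular (length 5): y[0] = 4×1 + 5×5 + 3×3 + 5×2 + 3×5 = 63; y[1] = 4×5 + 5×1 + 3×5 + 5×3 + 3×2 = 61; y[2] = 4×2 + 5×5 + 3×1 + 5×5 + 3×3 = 70; y[3] = 4×3 + 5×2 + 3×5 + 5×1 + 3×5 = 57; y[4] = 4×5 + 5×3 + 3×2 + 5×5 + 3×1 = 69 → [63, 61, 70, 57, 69]

Linear: [4, 25, 36, 42, 69, 59, 36, 34, 15], Circular: [63, 61, 70, 57, 69]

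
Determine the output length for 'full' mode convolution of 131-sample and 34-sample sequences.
Linear/full convolution length: m + n - 1 = 131 + 34 - 1 = 164

164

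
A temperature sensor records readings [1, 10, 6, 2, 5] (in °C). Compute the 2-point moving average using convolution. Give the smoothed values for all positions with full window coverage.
2-point moving average kernel = [1, 1]. Apply in 'valid' mode (full window coverage): avg[0] = (1 + 10) / 2 = 5.5; avg[1] = (10 + 6) / 2 = 8.0; avg[2] = (6 + 2) / 2 = 4.0; avg[3] = (2 + 5) / 2 = 3.5. Smoothed values: [5.5, 8.0, 4.0, 3.5]

[5.5, 8.0, 4.0, 3.5]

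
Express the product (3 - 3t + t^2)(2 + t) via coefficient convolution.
Ascending coefficients: a = [3, -3, 1], b = [2, 1]. c[0] = 3×2 = 6; c[1] = 3×1 + -3×2 = -3; c[2] = -3×1 + 1×2 = -1; c[3] = 1×1 = 1. Result coefficients: [6, -3, -1, 1] → 6 - 3t - t^2 + t^3

6 - 3t - t^2 + t^3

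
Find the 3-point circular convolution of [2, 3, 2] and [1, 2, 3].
Use y[k] = Σ_j f[j]·g[(k-j) mod 3]. y[0] = 2×1 + 3×3 + 2×2 = 15; y[1] = 2×2 + 3×1 + 2×3 = 13; y[2] = 2×3 + 3×2 + 2×1 = 14. Result: [15, 13, 14]

[15, 13, 14]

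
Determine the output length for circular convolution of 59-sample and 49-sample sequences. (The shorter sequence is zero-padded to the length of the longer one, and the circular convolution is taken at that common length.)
Circular convolution (zero-padding the shorter input) has length max(m, n) = max(59, 49) = 59

59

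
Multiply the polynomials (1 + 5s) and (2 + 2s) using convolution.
Ascending coefficients: a = [1, 5], b = [2, 2]. c[0] = 1×2 = 2; c[1] = 1×2 + 5×2 = 12; c[2] = 5×2 = 10. Result coefficients: [2, 12, 10] → 2 + 12s + 10s^2

2 + 12s + 10s^2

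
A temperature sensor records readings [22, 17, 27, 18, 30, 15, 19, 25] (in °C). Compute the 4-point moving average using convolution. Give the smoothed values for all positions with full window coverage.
4-point moving average kernel = [1, 1, 1, 1]. Apply in 'valid' mode (full window coverage): avg[0] = (22 + 17 + 27 + 18) / 4 = 21.0; avg[1] = (17 + 27 + 18 + 30) / 4 = 23.0; avg[2] = (27 + 18 + 30 + 15) / 4 = 22.5; avg[3] = (18 + 30 + 15 + 19) / 4 = 20.5; avg[4] = (30 + 15 + 19 + 25) / 4 = 22.25. Smoothed values: [21.0, 23.0, 22.5, 20.5, 22.25]

[21.0, 23.0, 22.5, 20.5, 22.25]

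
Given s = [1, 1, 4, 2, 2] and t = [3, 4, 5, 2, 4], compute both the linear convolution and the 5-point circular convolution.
Linear: y_lin[0] = 1×3 = 3; y_lin[1] = 1×4 + 1×3 = 7; y_lin[2] = 1×5 + 1×4 + 4×3 = 21; y_lin[3] = 1×2 + 1×5 + 4×4 + 2×3 = 29; y_lin[4] = 1×4 + 1×2 + 4×5 + 2×4 + 2×3 = 40; y_lin[5] = 1×4 + 4×2 + 2×5 + 2×4 = 30; y_lin[6] = 4×4 + 2×2 + 2×5 = 30; y_lin[7] = 2×4 + 2×2 = 12; y_lin[8] = 2×4 = 8 → [3, 7, 21, 29, 40, 30, 30, 12, 8]. Circular (length 5): y[0] = 1×3 + 1×4 + 4×2 + 2×5 + 2×4 = 33; y[1] = 1×4 + 1×3 + 4×4 + 2×2 + 2×5 = 37; y[2] = 1×5 + 1×4 + 4×3 + 2×4 + 2×2 = 33; y[3] = 1×2 + 1×5 + 4×4 + 2×3 + 2×4 = 37; y[4] = 1×4 + 1×2 + 4×5 + 2×4 + 2×3 = 40 → [33, 37, 33, 37, 40]

Linear: [3, 7, 21, 29, 40, 30, 30, 12, 8], Circular: [33, 37, 33, 37, 40]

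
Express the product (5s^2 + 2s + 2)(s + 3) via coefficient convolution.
Ascending coefficients: a = [2, 2, 5], b = [3, 1]. c[0] = 2×3 = 6; c[1] = 2×1 + 2×3 = 8; c[2] = 2×1 + 5×3 = 17; c[3] = 5×1 = 5. Result coefficients: [6, 8, 17, 5] → 5s^3 + 17s^2 + 8s + 6

5s^3 + 17s^2 + 8s + 6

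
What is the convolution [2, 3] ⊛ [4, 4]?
y[0] = 2×4 = 8; y[1] = 2×4 + 3×4 = 20; y[2] = 3×4 = 12

[8, 20, 12]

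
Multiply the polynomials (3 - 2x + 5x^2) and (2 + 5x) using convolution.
Ascending coefficients: a = [3, -2, 5], b = [2, 5]. c[0] = 3×2 = 6; c[1] = 3×5 + -2×2 = 11; c[2] = -2×5 + 5×2 = 0; c[3] = 5×5 = 25. Result coefficients: [6, 11, 0, 25] → 6 + 11x + 25x^3

6 + 11x + 25x^3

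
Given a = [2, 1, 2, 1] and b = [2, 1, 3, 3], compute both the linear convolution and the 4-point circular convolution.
Linear: y_lin[0] = 2×2 = 4; y_lin[1] = 2×1 + 1×2 = 4; y_lin[2] = 2×3 + 1×1 + 2×2 = 11; y_lin[3] = 2×3 + 1×3 + 2×1 + 1×2 = 13; y_lin[4] = 1×3 + 2×3 + 1×1 = 10; y_lin[5] = 2×3 + 1×3 = 9; y_lin[6] = 1×3 = 3 → [4, 4, 11, 13, 10, 9, 3]. Circular (length 4): y[0] = 2×2 + 1×3 + 2×3 + 1×1 = 14; y[1] = 2×1 + 1×2 + 2×3 + 1×3 = 13; y[2] = 2×3 + 1×1 + 2×2 + 1×3 = 14; y[3] = 2×3 + 1×3 + 2×1 + 1×2 = 13 → [14, 13, 14, 13]

Linear: [4, 4, 11, 13, 10, 9, 3], Circular: [14, 13, 14, 13]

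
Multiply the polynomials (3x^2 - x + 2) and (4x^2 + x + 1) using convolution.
Ascending coefficients: a = [2, -1, 3], b = [1, 1, 4]. c[0] = 2×1 = 2; c[1] = 2×1 + -1×1 = 1; c[2] = 2×4 + -1×1 + 3×1 = 10; c[3] = -1×4 + 3×1 = -1; c[4] = 3×4 = 12. Result coefficients: [2, 1, 10, -1, 12] → 12x^4 - x^3 + 10x^2 + x + 2

12x^4 - x^3 + 10x^2 + x + 2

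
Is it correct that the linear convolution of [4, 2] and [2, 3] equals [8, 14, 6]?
Recompute linear convolution of [4, 2] and [2, 3]: y[0] = 4×2 = 8; y[1] = 4×3 + 2×2 = 16; y[2] = 2×3 = 6 → [8, 16, 6]. Compare to given [8, 14, 6]: they differ at index 1: given 14, correct 16, so answer: No

No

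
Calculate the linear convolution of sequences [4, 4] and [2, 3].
y[0] = 4×2 = 8; y[1] = 4×3 + 4×2 = 20; y[2] = 4×3 = 12

[8, 20, 12]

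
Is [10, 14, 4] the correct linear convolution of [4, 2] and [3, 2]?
Recompute linear convolution of [4, 2] and [3, 2]: y[0] = 4×3 = 12; y[1] = 4×2 + 2×3 = 14; y[2] = 2×2 = 4 → [12, 14, 4]. Compare to given [10, 14, 4]: they differ at index 0: given 10, correct 12, so answer: No

No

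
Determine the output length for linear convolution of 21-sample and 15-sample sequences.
Linear/full convolution length: m + n - 1 = 21 + 15 - 1 = 35

35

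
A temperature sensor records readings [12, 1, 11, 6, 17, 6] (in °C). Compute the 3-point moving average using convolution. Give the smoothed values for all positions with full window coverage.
3-point moving average kernel = [1, 1, 1]. Apply in 'valid' mode (full window coverage): avg[0] = (12 + 1 + 11) / 3 = 8.0; avg[1] = (1 + 11 + 6) / 3 = 6.0; avg[2] = (11 + 6 + 17) / 3 = 11.33; avg[3] = (6 + 17 + 6) / 3 = 9.67. Smoothed values: [8.0, 6.0, 11.33, 9.67]

[8.0, 6.0, 11.33, 9.67]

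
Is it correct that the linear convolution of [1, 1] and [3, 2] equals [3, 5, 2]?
Recompute linear convolution of [1, 1] and [3, 2]: y[0] = 1×3 = 3; y[1] = 1×2 + 1×3 = 5; y[2] = 1×2 = 2 → [3, 5, 2]. Given [3, 5, 2] matches, so answer: Yes

Yes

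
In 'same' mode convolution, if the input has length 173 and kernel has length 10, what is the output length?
'Same' mode returns an output with the same length as the input: 173

173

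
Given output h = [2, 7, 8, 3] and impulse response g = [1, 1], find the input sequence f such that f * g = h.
Deconvolve h=[2, 7, 8, 3] by g=[1, 1]. Since g[0]=1, solve forward: f[0] = h[0] / 1 = 2; f[1] = (h[1] - 2×1) / 1 = 5; f[2] = (h[2] - 5×1) / 1 = 3. So f = [2, 5, 3]. Check by forward convolution: h[0] = 2×1 = 2; h[1] = 2×1 + 5×1 = 7; h[2] = 5×1 + 3×1 = 8; h[3] = 3×1 = 3

[2, 5, 3]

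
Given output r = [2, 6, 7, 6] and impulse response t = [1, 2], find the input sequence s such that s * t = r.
Deconvolve r=[2, 6, 7, 6] by t=[1, 2]. Since t[0]=1, solve forward: s[0] = r[0] / 1 = 2; s[1] = (r[1] - 2×2) / 1 = 2; s[2] = (r[2] - 2×2) / 1 = 3. So s = [2, 2, 3]. Check by forward convolution: r[0] = 2×1 = 2; r[1] = 2×2 + 2×1 = 6; r[2] = 2×2 + 3×1 = 7; r[3] = 3×2 = 6

[2, 2, 3]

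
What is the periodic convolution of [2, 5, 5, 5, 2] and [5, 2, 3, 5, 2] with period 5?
Use y[k] = Σ_j x[j]·h[(k-j) mod 5]. y[0] = 2×5 + 5×2 + 5×5 + 5×3 + 2×2 = 64; y[1] = 2×2 + 5×5 + 5×2 + 5×5 + 2×3 = 70; y[2] = 2×3 + 5×2 + 5×5 + 5×2 + 2×5 = 61; y[3] = 2×5 + 5×3 + 5×2 + 5×5 + 2×2 = 64; y[4] = 2×2 + 5×5 + 5×3 + 5×2 + 2×5 = 64. Result: [64, 70, 61, 64, 64]

[64, 70, 61, 64, 64]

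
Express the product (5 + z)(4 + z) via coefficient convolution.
Ascending coefficients: a = [5, 1], b = [4, 1]. c[0] = 5×4 = 20; c[1] = 5×1 + 1×4 = 9; c[2] = 1×1 = 1. Result coefficients: [20, 9, 1] → 20 + 9z + z^2

20 + 9z + z^2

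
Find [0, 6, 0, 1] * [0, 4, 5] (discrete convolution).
y[0] = 0×0 = 0; y[1] = 0×4 + 6×0 = 0; y[2] = 0×5 + 6×4 + 0×0 = 24; y[3] = 6×5 + 0×4 + 1×0 = 30; y[4] = 0×5 + 1×4 = 4; y[5] = 1×5 = 5

[0, 0, 24, 30, 4, 5]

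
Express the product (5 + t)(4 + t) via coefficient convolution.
Ascending coefficients: a = [5, 1], b = [4, 1]. c[0] = 5×4 = 20; c[1] = 5×1 + 1×4 = 9; c[2] = 1×1 = 1. Result coefficients: [20, 9, 1] → 20 + 9t + t^2

20 + 9t + t^2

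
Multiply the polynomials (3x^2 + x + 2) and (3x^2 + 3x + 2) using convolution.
Ascending coefficients: a = [2, 1, 3], b = [2, 3, 3]. c[0] = 2×2 = 4; c[1] = 2×3 + 1×2 = 8; c[2] = 2×3 + 1×3 + 3×2 = 15; c[3] = 1×3 + 3×3 = 12; c[4] = 3×3 = 9. Result coefficients: [4, 8, 15, 12, 9] → 9x^4 + 12x^3 + 15x^2 + 8x + 4

9x^4 + 12x^3 + 15x^2 + 8x + 4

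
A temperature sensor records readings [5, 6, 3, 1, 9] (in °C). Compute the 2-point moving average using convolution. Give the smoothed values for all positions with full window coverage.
2-point moving average kernel = [1, 1]. Apply in 'valid' mode (full window coverage): avg[0] = (5 + 6) / 2 = 5.5; avg[1] = (6 + 3) / 2 = 4.5; avg[2] = (3 + 1) / 2 = 2.0; avg[3] = (1 + 9) / 2 = 5.0. Smoothed values: [5.5, 4.5, 2.0, 5.0]

[5.5, 4.5, 2.0, 5.0]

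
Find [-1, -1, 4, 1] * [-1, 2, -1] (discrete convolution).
y[0] = -1×-1 = 1; y[1] = -1×2 + -1×-1 = -1; y[2] = -1×-1 + -1×2 + 4×-1 = -5; y[3] = -1×-1 + 4×2 + 1×-1 = 8; y[4] = 4×-1 + 1×2 = -2; y[5] = 1×-1 = -1

[1, -1, -5, 8, -2, -1]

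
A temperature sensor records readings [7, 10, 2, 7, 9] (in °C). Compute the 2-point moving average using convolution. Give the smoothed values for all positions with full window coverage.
2-point moving average kernel = [1, 1]. Apply in 'valid' mode (full window coverage): avg[0] = (7 + 10) / 2 = 8.5; avg[1] = (10 + 2) / 2 = 6.0; avg[2] = (2 + 7) / 2 = 4.5; avg[3] = (7 + 9) / 2 = 8.0. Smoothed values: [8.5, 6.0, 4.5, 8.0]

[8.5, 6.0, 4.5, 8.0]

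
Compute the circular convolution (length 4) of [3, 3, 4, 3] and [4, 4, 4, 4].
Use y[k] = Σ_j u[j]·v[(k-j) mod 4]. y[0] = 3×4 + 3×4 + 4×4 + 3×4 = 52; y[1] = 3×4 + 3×4 + 4×4 + 3×4 = 52; y[2] = 3×4 + 3×4 + 4×4 + 3×4 = 52; y[3] = 3×4 + 3×4 + 4×4 + 3×4 = 52. Result: [52, 52, 52, 52]

[52, 52, 52, 52]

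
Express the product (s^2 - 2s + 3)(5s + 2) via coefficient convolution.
Ascending coefficients: a = [3, -2, 1], b = [2, 5]. c[0] = 3×2 = 6; c[1] = 3×5 + -2×2 = 11; c[2] = -2×5 + 1×2 = -8; c[3] = 1×5 = 5. Result coefficients: [6, 11, -8, 5] → 5s^3 - 8s^2 + 11s + 6

5s^3 - 8s^2 + 11s + 6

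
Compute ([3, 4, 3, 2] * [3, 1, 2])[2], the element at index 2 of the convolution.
Use y[k] = Σ_i a[i]·b[k-i] at k=2. y[2] = 3×2 + 4×1 + 3×3 = 19

19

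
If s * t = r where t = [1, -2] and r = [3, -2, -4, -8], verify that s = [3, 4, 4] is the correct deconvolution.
Forward-compute [3, 4, 4] * [1, -2]: r[0] = 3×1 = 3; r[1] = 3×-2 + 4×1 = -2; r[2] = 4×-2 + 4×1 = -4; r[3] = 4×-2 = -8 → [3, -2, -4, -8]. Matches given r = [3, -2, -4, -8], so verified.

Verified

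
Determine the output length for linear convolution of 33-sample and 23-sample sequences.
Linear/full convolution length: m + n - 1 = 33 + 23 - 1 = 55

55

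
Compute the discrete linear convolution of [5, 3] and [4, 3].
y[0] = 5×4 = 20; y[1] = 5×3 + 3×4 = 27; y[2] = 3×3 = 9

[20, 27, 9]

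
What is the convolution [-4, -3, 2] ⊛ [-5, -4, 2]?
y[0] = -4×-5 = 20; y[1] = -4×-4 + -3×-5 = 31; y[2] = -4×2 + -3×-4 + 2×-5 = -6; y[3] = -3×2 + 2×-4 = -14; y[4] = 2×2 = 4

[20, 31, -6, -14, 4]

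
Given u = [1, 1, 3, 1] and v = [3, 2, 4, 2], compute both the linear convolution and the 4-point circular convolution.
Linear: y_lin[0] = 1×3 = 3; y_lin[1] = 1×2 + 1×3 = 5; y_lin[2] = 1×4 + 1×2 + 3×3 = 15; y_lin[3] = 1×2 + 1×4 + 3×2 + 1×3 = 15; y_lin[4] = 1×2 + 3×4 + 1×2 = 16; y_lin[5] = 3×2 + 1×4 = 10; y_lin[6] = 1×2 = 2 → [3, 5, 15, 15, 16, 10, 2]. Circular (length 4): y[0] = 1×3 + 1×2 + 3×4 + 1×2 = 19; y[1] = 1×2 + 1×3 + 3×2 + 1×4 = 15; y[2] = 1×4 + 1×2 + 3×3 + 1×2 = 17; y[3] = 1×2 + 1×4 + 3×2 + 1×3 = 15 → [19, 15, 17, 15]

Linear: [3, 5, 15, 15, 16, 10, 2], Circular: [19, 15, 17, 15]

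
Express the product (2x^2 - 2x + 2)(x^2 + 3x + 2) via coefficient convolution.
Ascending coefficients: a = [2, -2, 2], b = [2, 3, 1]. c[0] = 2×2 = 4; c[1] = 2×3 + -2×2 = 2; c[2] = 2×1 + -2×3 + 2×2 = 0; c[3] = -2×1 + 2×3 = 4; c[4] = 2×1 = 2. Result coefficients: [4, 2, 0, 4, 2] → 2x^4 + 4x^3 + 2x + 4

2x^4 + 4x^3 + 2x + 4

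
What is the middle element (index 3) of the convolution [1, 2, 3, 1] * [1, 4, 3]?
Use y[k] = Σ_i a[i]·b[k-i] at k=3. y[3] = 2×3 + 3×4 + 1×1 = 19

19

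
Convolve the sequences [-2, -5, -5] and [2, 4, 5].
y[0] = -2×2 = -4; y[1] = -2×4 + -5×2 = -18; y[2] = -2×5 + -5×4 + -5×2 = -40; y[3] = -5×5 + -5×4 = -45; y[4] = -5×5 = -25

[-4, -18, -40, -45, -25]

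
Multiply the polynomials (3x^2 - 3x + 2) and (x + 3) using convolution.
Ascending coefficients: a = [2, -3, 3], b = [3, 1]. c[0] = 2×3 = 6; c[1] = 2×1 + -3×3 = -7; c[2] = -3×1 + 3×3 = 6; c[3] = 3×1 = 3. Result coefficients: [6, -7, 6, 3] → 3x^3 + 6x^2 - 7x + 6

3x^3 + 6x^2 - 7x + 6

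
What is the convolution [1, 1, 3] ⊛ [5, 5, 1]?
y[0] = 1×5 = 5; y[1] = 1×5 + 1×5 = 10; y[2] = 1×1 + 1×5 + 3×5 = 21; y[3] = 1×1 + 3×5 = 16; y[4] = 3×1 = 3

[5, 10, 21, 16, 3]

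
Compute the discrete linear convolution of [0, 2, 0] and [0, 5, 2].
y[0] = 0×0 = 0; y[1] = 0×5 + 2×0 = 0; y[2] = 0×2 + 2×5 + 0×0 = 10; y[3] = 2×2 + 0×5 = 4; y[4] = 0×2 = 0

[0, 0, 10, 4, 0]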